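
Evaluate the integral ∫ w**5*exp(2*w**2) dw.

Let u = w², du = 2w dw; rewrite as (1/2)∫ u^2·exp(2u) du.
Now integrate by parts 2 times.

(2*w**4 - 2*w**2 + 1)*exp(2*w**2)/8 + C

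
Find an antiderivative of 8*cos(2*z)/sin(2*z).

Let u = sin(2*z), so du = (2*cos(2*z)) dz.
Rewriting, the integral becomes 4·∫ 1/u du = 4·log(u).
Substituting back, u = sin(2*z).

4*log(sin(2*z)) + C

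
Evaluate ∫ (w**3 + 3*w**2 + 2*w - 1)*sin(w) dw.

-w**3*cos(w) + 3*w**2*sin(w) - 3*w**2*cos(w) + 6*w*sin(w) + 4*w*cos(w) - 4*sin(w) + 7*cos(w) + C

Use integration by parts with u = w**3 + 3*w**2 + 2*w - 1, dv = sin(w) dw, so v = -cos(w).
Apply parts 3 times (tabular method): alternate signs, differentiate u down to 0, integrate dv up.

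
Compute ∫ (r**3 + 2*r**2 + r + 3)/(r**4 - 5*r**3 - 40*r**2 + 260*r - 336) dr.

297*log(r - 6)/104 - 103*log(r - 4)/44 + 7*log(r - 2)/24 + 83*log(r + 7)/429 + C

Factor the denominator: (r - 6)*(r - 4)*(r - 2)*(r + 7).
Partial-fraction decomposition: 83/(429*(r + 7)) + 7/(24*(r - 2)) - 103/(44*(r - 4)) + 297/(104*(r - 6)).
Integrate each term: A/(r−a) contributes A·log|r−a|.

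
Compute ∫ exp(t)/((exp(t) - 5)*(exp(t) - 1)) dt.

log(exp(t) - 5)/4 - log(exp(t) - 1)/4 + C

Let u = e^t, du = e^t dt.
The integral becomes ∫ du/((u-5)(u-1)); decompose into partial fractions.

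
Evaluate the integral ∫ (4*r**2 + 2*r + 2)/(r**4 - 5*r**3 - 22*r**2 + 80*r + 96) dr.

Factor the denominator: (r - 6)*(r - 4)*(r + 1)*(r + 4).
Partial-fraction decomposition: -29/(120*(r + 4)) + 4/(105*(r + 1)) - 37/(40*(r - 4)) + 79/(70*(r - 6)).
Integrate each term: A/(r−a) contributes A·log|r−a|.

79*log(r - 6)/70 - 37*log(r - 4)/40 + 4*log(r + 1)/105 - 29*log(r + 4)/120 + C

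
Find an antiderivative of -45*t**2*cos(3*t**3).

Let u = 3*t**3, so du = (9*t**2) dt.
Rewriting, the integral becomes -5·∫ cos(u) du = -5·sin(u).
Substituting back, u = 3*t**3.

-5*sin(3*t**3) + C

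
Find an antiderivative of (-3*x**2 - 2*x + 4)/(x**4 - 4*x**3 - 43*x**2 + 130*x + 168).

Factor the denominator: (x - 7)*(x - 4)*(x + 1)*(x + 6).
Partial-fraction decomposition: 46/(325*(x + 6)) + 3/(200*(x + 1)) + 26/(75*(x - 4)) - 157/(312*(x - 7)).
Integrate each term: A/(x−a) contributes A·log|x−a|.

-157*log(x - 7)/312 + 26*log(x - 4)/75 + 3*log(x + 1)/200 + 46*log(x + 6)/325 + C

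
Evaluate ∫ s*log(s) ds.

Use integration by parts with u = log(s), dv = s ds.
Then du = 1/s ds and v = s**2/2.

s**2*log(s)/2 - s**2/4 + C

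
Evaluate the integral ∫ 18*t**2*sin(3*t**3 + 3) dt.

-2*cos(3*t**3 + 3) + C

Let u = 3*t**3 + 3, so du = (9*t**2) dt.
Rewriting, the integral becomes 2·∫ sin(u) du = 2·-cos(u).
Substituting back, u = 3*t**3 + 3.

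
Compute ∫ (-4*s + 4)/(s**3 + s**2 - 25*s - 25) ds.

Factor the denominator: (s - 5)*(s + 1)*(s + 5).
Partial-fraction decomposition: 3/(5*(s + 5)) - 1/(3*(s + 1)) - 4/(15*(s - 5)).
Integrate each term: A/(s−a) contributes A·log|s−a|.

-4*log(s - 5)/15 - log(s + 1)/3 + 3*log(s + 5)/5 + C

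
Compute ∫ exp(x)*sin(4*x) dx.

Let I denote the integral. Integrate by parts with u = sin(4*x), dv = exp(x) dx, so v = exp(x): I = exp(x)*sin(4*x) − 4·∫ exp(x)*cos(4*x) dx.
Apply parts again with u = cos(4*x), dv = exp(x) dx: ∫ exp(x)*cos(4*x) dx = exp(x)*cos(4*x) + 4·I. Substituting back brings back I: I = exp(x)*sin(4*x) - 4*exp(x)*cos(4*x) − 16·I.
Solving for I: (1 + 16)·I equals the remaining terms, so I = (1/17)·(exp(x)*sin(4*x) - 4*exp(x)*cos(4*x)).

exp(x)*sin(4*x)/17 - 4*exp(x)*cos(4*x)/17 + C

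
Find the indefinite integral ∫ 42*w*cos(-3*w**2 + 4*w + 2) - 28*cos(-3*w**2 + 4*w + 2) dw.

Let u = 3*w**2 - 4*w - 2, so du = (6*w - 4) dw.
Rewriting, the integral becomes 7·∫ cos(u) du = 7·sin(u).
Substituting back, u = 3*w**2 - 4*w - 2.

-7*sin(-3*w**2 + 4*w + 2) + C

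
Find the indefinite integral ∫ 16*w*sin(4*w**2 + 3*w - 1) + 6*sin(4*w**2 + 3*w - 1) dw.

-2*cos(4*w**2 + 3*w - 1) + C

Let u = 4*w**2 + 3*w - 1, so du = (8*w + 3) dw.
Rewriting, the integral becomes 2·∫ sin(u) du = 2·-cos(u).
Substituting back, u = 4*w**2 + 3*w - 1.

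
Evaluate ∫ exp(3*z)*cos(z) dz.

exp(3*z)*sin(z)/10 + 3*exp(3*z)*cos(z)/10 + C

Let I denote the integral. Integrate by parts with u = cos(z), dv = exp(3*z) dz, so v = exp(3*z)/3: I = exp(3*z)*cos(z)/3 + (1/3)·∫ exp(3*z)*sin(z) dz.
Apply parts again with u = sin(z), dv = exp(3*z) dz: ∫ exp(3*z)*sin(z) dz = exp(3*z)*sin(z)/3 − (1/3)·I. Substituting back brings back I: I = exp(3*z)*sin(z)/9 + exp(3*z)*cos(z)/3 − (1/9)·I.
Solving for I: (1 + 1/9)·I equals the remaining terms, so I = (9/10)·(exp(3*z)*sin(z)/9 + exp(3*z)*cos(z)/3).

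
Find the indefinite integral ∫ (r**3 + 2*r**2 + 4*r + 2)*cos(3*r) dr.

Use integration by parts with u = r**3 + 2*r**2 + 4*r + 2, dv = cos(3*r) dr, so v = sin(3*r)/3.
Apply parts 3 times (tabular method): alternate signs, differentiate u down to 0, integrate dv up.

r**3*sin(3*r)/3 + 2*r**2*sin(3*r)/3 + r**2*cos(3*r)/3 + 10*r*sin(3*r)/9 + 4*r*cos(3*r)/9 + 14*sin(3*r)/27 + 10*cos(3*r)/27 + C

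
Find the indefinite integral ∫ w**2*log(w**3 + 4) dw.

w**3*log(w**3 + 4)/3 - w**3/3 + 4*log(w**3 + 4)/3 + C

Let u = w**3 + 4, so du = (3*w**2) dw.
The integral becomes (1/3)·∫ log(u) du; integrate by parts with u′=log(u), dv′=du.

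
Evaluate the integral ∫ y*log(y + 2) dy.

Use integration by parts with u = log(y + 2), dv = y dy.
Then du = 1/(y + 2) dy and v = y**2/2.

y**2*log(y + 2)/2 - y**2/4 + y - 2*log(y + 2) + C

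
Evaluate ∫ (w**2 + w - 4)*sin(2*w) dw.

Use integration by parts with u = w**2 + w - 4, dv = sin(2*w) dw, so v = -cos(2*w)/2.
Apply parts 2 times (tabular method): alternate signs, differentiate u down to 0, integrate dv up.

-w**2*cos(2*w)/2 + w*sin(2*w)/2 - w*cos(2*w)/2 + sin(2*w)/4 + 9*cos(2*w)/4 + C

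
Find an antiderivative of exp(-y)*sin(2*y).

Let I denote the integral. Integrate by parts with u = sin(2*y), dv = exp(-y) dy, so v = -exp(-y): I = -exp(-y)*sin(2*y) + 2·∫ exp(-y)*cos(2*y) dy.
Apply parts again with u = cos(2*y), dv = exp(-y) dy: ∫ exp(-y)*cos(2*y) dy = -exp(-y)*cos(2*y) − 2·I. Substituting back brings back I: I = -exp(-y)*sin(2*y) - 2*exp(-y)*cos(2*y) − 4·I.
Solving for I: (1 + 4)·I equals the remaining terms, so I = (1/5)·(-exp(-y)*sin(2*y) - 2*exp(-y)*cos(2*y)).

-exp(-y)*sin(2*y)/5 - 2*exp(-y)*cos(2*y)/5 + C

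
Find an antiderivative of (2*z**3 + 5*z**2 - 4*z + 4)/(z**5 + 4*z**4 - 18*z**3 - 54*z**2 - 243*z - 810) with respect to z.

Factor the denominator: (z - 5)*(z + 3)*(z + 6)*(z**2 + 9).
Partial-fraction decomposition: (72*z + 683)/(1530*(z**2 + 9)) - 224/(1485*(z + 6)) - 7/(432*(z + 3)) + 359/(2992*(z - 5)).
Integrate each term; A/(z−a) gives A·log|z−a|; the (Bz+D)/(z²+p²) term gives a log and an atan.

359*log(z - 5)/2992 - 7*log(z + 3)/432 - 224*log(z + 6)/1485 + 2*log(z**2 + 9)/85 + 683*atan(z/3)/4590 + C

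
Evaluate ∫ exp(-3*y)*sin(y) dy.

Let I denote the integral. Integrate by parts with u = sin(y), dv = exp(-3*y) dy, so v = -exp(-3*y)/3: I = -exp(-3*y)*sin(y)/3 + (1/3)·∫ exp(-3*y)*cos(y) dy.
Apply parts again with u = cos(y), dv = exp(-3*y) dy: ∫ exp(-3*y)*cos(y) dy = -exp(-3*y)*cos(y)/3 − (1/3)·I. Substituting back brings back I: I = -exp(-3*y)*sin(y)/3 - exp(-3*y)*cos(y)/9 − (1/9)·I.
Solving for I: (1 + 1/9)·I equals the remaining terms, so I = (9/10)·(-exp(-3*y)*sin(y)/3 - exp(-3*y)*cos(y)/9).

-3*exp(-3*y)*sin(y)/10 - exp(-3*y)*cos(y)/10 + C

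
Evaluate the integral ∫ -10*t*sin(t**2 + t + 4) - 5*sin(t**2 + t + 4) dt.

Let u = t**2 + t + 4, so du = (2*t + 1) dt.
Rewriting, the integral becomes -5·∫ sin(u) du = -5·-cos(u).
Substituting back, u = t**2 + t + 4.

5*cos(t**2 + t + 4) + C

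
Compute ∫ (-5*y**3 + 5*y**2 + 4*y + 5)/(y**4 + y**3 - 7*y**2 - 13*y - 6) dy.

Factor the denominator: (y - 3)*(y + 1)**2*(y + 2).
Partial-fraction decomposition: -57/(5*(y + 2)) + 117/(16*(y + 1)) - 11/(4*(y + 1)**2) - 73/(80*(y - 3)).
Integrate each term; A/(y−a) gives A·log|y−a|; A/(y−a)² gives −A/(y−a).

-73*log(y - 3)/80 + 117*log(y + 1)/16 - 57*log(y + 2)/5 + 11/(4*y + 4) + C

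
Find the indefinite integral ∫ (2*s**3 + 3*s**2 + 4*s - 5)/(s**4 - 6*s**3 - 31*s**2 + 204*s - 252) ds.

214*log(s - 7)/65 - 22*log(s - 3)/9 + 31*log(s - 2)/40 + 353*log(s + 6)/936 + C

Factor the denominator: (s - 7)*(s - 3)*(s - 2)*(s + 6).
Partial-fraction decomposition: 353/(936*(s + 6)) + 31/(40*(s - 2)) - 22/(9*(s - 3)) + 214/(65*(s - 7)).
Integrate each term: A/(s−a) contributes A·log|s−a|.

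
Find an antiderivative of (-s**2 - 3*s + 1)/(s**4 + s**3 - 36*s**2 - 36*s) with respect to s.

Factor the denominator: s*(s - 6)*(s + 1)*(s + 6).
Partial-fraction decomposition: 17/(360*(s + 6)) + 3/(35*(s + 1)) - 53/(504*(s - 6)) - 1/(36*s).
Integrate each term: A/(s−a) contributes A·log|s−a|.

-log(s)/36 - 53*log(s - 6)/504 + 3*log(s + 1)/35 + 17*log(s + 6)/360 + C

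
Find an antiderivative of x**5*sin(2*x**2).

Let u = x², du = 2x dx; rewrite as (1/2)∫ u^2·sin(2u) du.
Now integrate by parts 2 times.

-x**4*cos(2*x**2)/4 + x**2*sin(2*x**2)/4 + cos(2*x**2)/8 + C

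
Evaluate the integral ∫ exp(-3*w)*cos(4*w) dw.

Let I denote the integral. Integrate by parts with u = cos(4*w), dv = exp(-3*w) dw, so v = -exp(-3*w)/3: I = -exp(-3*w)*cos(4*w)/3 − (4/3)·∫ exp(-3*w)*sin(4*w) dw.
Apply parts again with u = sin(4*w), dv = exp(-3*w) dw: ∫ exp(-3*w)*sin(4*w) dw = -exp(-3*w)*sin(4*w)/3 + (4/3)·I. Substituting back brings back I: I = 4*exp(-3*w)*sin(4*w)/9 - exp(-3*w)*cos(4*w)/3 − (16/9)·I.
Solving for I: (1 + 16/9)·I equals the remaining terms, so I = (9/25)·(4*exp(-3*w)*sin(4*w)/9 - exp(-3*w)*cos(4*w)/3).

4*exp(-3*w)*sin(4*w)/25 - 3*exp(-3*w)*cos(4*w)/25 + C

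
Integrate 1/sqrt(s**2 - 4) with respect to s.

log(s + sqrt(s**2 - 4)) + C

Substitute s = 2·sec(θ), so ds = 2·sec(θ)*tan(θ) dθ and the radical becomes sqrt(s**2 - 4) = 2·tan(θ) by the Pythagorean identity.
Integrate the resulting trig expression in θ, then back-substitute sec(θ) = s/2, tan(θ) = sqrt(s**2 - 4)/2 (absorbing any constant into C).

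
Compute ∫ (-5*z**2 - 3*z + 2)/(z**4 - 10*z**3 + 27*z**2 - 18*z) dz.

Factor the denominator: z*(z - 6)*(z - 3)*(z - 1).
Partial-fraction decomposition: -3/(5*(z - 1)) + 26/(9*(z - 3)) - 98/(45*(z - 6)) - 1/(9*z).
Integrate each term: A/(z−a) contributes A·log|z−a|.

-log(z)/9 - 98*log(z - 6)/45 + 26*log(z - 3)/9 - 3*log(z - 1)/5 + C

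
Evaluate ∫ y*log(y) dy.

y**2*log(y)/2 - y**2/4 + C

Use integration by parts with u = log(y), dv = y dy.
Then du = 1/y dy and v = y**2/2.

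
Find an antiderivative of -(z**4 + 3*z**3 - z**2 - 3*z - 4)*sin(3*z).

z**4*cos(3*z)/3 - 4*z**3*sin(3*z)/9 + z**3*cos(3*z) - z**2*sin(3*z) - 7*z**2*cos(3*z)/9 + 14*z*sin(3*z)/27 - 5*z*cos(3*z)/3 + 5*sin(3*z)/9 - 94*cos(3*z)/81 + C

Use integration by parts with u = z**4 + 3*z**3 - z**2 - 3*z - 4, dv = -sin(3*z) dz, so v = cos(3*z)/3.
Apply parts 4 times (tabular method): alternate signs, differentiate u down to 0, integrate dv up.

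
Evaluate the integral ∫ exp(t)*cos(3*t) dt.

3*exp(t)*sin(3*t)/10 + exp(t)*cos(3*t)/10 + C

Let I denote the integral. Integrate by parts with u = cos(3*t), dv = exp(t) dt, so v = exp(t): I = exp(t)*cos(3*t) + 3·∫ exp(t)*sin(3*t) dt.
Apply parts again with u = sin(3*t), dv = exp(t) dt: ∫ exp(t)*sin(3*t) dt = exp(t)*sin(3*t) − 3·I. Substituting back brings back I: I = 3*exp(t)*sin(3*t) + exp(t)*cos(3*t) − 9·I.
Solving for I: (1 + 9)·I equals the remaining terms, so I = (1/10)·(3*exp(t)*sin(3*t) + exp(t)*cos(3*t)).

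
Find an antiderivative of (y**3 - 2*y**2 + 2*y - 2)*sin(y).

Use integration by parts with u = y**3 - 2*y**2 + 2*y - 2, dv = sin(y) dy, so v = -cos(y).
Apply parts 3 times (tabular method): alternate signs, differentiate u down to 0, integrate dv up.

-y**3*cos(y) + 3*y**2*sin(y) + 2*y**2*cos(y) - 4*y*sin(y) + 4*y*cos(y) - 4*sin(y) - 2*cos(y) + C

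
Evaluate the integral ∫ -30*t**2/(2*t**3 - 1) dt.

-5*log(2*t**3 - 1) + C

Let u = 2*t**3 - 1, so du = (6*t**2) dt.
Rewriting, the integral becomes -5·∫ 1/u du = -5·log(u).
Substituting back, u = 2*t**3 - 1.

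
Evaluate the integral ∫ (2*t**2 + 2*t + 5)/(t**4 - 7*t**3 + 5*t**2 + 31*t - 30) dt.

Factor the denominator: (t - 5)*(t - 3)*(t - 1)*(t + 2).
Partial-fraction decomposition: -3/(35*(t + 2)) + 3/(8*(t - 1)) - 29/(20*(t - 3)) + 65/(56*(t - 5)).
Integrate each term: A/(t−a) contributes A·log|t−a|.

65*log(t - 5)/56 - 29*log(t - 3)/20 + 3*log(t - 1)/8 - 3*log(t + 2)/35 + C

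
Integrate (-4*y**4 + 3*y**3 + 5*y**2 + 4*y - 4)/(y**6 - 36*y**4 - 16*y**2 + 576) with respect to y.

Factor the denominator: (y - 6)*(y - 2)*(y + 2)*(y + 6)*(y**2 + 4).
Partial-fraction decomposition: -(y + 11)/(40*(y**2 + 4)) + 71/(192*(y + 6)) - 5/(64*(y + 2)) + 1/(64*(y - 2)) - 271/(960*(y - 6)).
Integrate each term; A/(y−a) gives A·log|y−a|; the (By+D)/(y²+p²) term gives a log and an atan.

-271*log(y - 6)/960 + log(y - 2)/64 - 5*log(y + 2)/64 + 71*log(y + 6)/192 - log(y**2 + 4)/80 - 11*atan(y/2)/80 + C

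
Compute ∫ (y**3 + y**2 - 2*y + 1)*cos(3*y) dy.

y**3*sin(3*y)/3 + y**2*sin(3*y)/3 + y**2*cos(3*y)/3 - 8*y*sin(3*y)/9 + 2*y*cos(3*y)/9 + 7*sin(3*y)/27 - 8*cos(3*y)/27 + C

Use integration by parts with u = y**3 + y**2 - 2*y + 1, dv = cos(3*y) dy, so v = sin(3*y)/3.
Apply parts 3 times (tabular method): alternate signs, differentiate u down to 0, integrate dv up.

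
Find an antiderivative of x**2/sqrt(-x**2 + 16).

Substitute x = 4·sin(θ), so dx = 4·cos(θ) dθ and the radical becomes sqrt(-x**2 + 16) = 4·cos(θ) by the Pythagorean identity.
Integrate the resulting trig expression in θ, then back-substitute θ = asin(x/4), sin(θ) = x/4, cos(θ) = sqrt(-x**2 + 16)/4 (absorbing any constant into C).

-x*sqrt(-x**2 + 16)/2 + 8*asin(x/4) + C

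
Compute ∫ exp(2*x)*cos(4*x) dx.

Let I denote the integral. Integrate by parts with u = cos(4*x), dv = exp(2*x) dx, so v = exp(2*x)/2: I = exp(2*x)*cos(4*x)/2 + 2·∫ exp(2*x)*sin(4*x) dx.
Apply parts again with u = sin(4*x), dv = exp(2*x) dx: ∫ exp(2*x)*sin(4*x) dx = exp(2*x)*sin(4*x)/2 − 2·I. Substituting back brings back I: I = exp(2*x)*sin(4*x) + exp(2*x)*cos(4*x)/2 − 4·I.
Solving for I: (1 + 4)·I equals the remaining terms, so I = (1/5)·(exp(2*x)*sin(4*x) + exp(2*x)*cos(4*x)/2).

exp(2*x)*sin(4*x)/5 + exp(2*x)*cos(4*x)/10 + C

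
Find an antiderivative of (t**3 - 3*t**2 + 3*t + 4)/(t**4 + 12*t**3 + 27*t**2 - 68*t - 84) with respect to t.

log(t - 2)/36 + log(t + 1)/30 - 169*log(t + 6)/20 + 169*log(t + 7)/18 + C

Factor the denominator: (t - 2)*(t + 1)*(t + 6)*(t + 7).
Partial-fraction decomposition: 169/(18*(t + 7)) - 169/(20*(t + 6)) + 1/(30*(t + 1)) + 1/(36*(t - 2)).
Integrate each term: A/(t−a) contributes A·log|t−a|.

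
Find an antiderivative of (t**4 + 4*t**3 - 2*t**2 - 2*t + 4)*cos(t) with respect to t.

t**4*sin(t) + 4*t**3*sin(t) + 4*t**3*cos(t) - 14*t**2*sin(t) + 12*t**2*cos(t) - 26*t*sin(t) - 28*t*cos(t) + 32*sin(t) - 26*cos(t) + C

Use integration by parts with u = t**4 + 4*t**3 - 2*t**2 - 2*t + 4, dv = cos(t) dt, so v = sin(t).
Apply parts 4 times (tabular method): alternate signs, differentiate u down to 0, integrate dv up.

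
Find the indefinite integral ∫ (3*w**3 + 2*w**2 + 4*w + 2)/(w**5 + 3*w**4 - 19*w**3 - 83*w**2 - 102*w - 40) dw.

Factor the denominator: (w - 5)*(w + 1)**2*(w + 2)*(w + 4).
Partial-fraction decomposition: -29/(27*(w + 4)) + 11/(7*(w + 2)) - 25/(36*(w + 1)) + 1/(6*(w + 1)**2) + 149/(756*(w - 5)).
Integrate each term; A/(w−a) gives A·log|w−a|; A/(w−a)² gives −A/(w−a).

149*log(w - 5)/756 - 25*log(w + 1)/36 + 11*log(w + 2)/7 - 29*log(w + 4)/27 - 1/(6*w + 6) + C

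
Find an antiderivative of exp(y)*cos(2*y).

2*exp(y)*sin(2*y)/5 + exp(y)*cos(2*y)/5 + C

Let I denote the integral. Integrate by parts with u = cos(2*y), dv = exp(y) dy, so v = exp(y): I = exp(y)*cos(2*y) + 2·∫ exp(y)*sin(2*y) dy.
Apply parts again with u = sin(2*y), dv = exp(y) dy: ∫ exp(y)*sin(2*y) dy = exp(y)*sin(2*y) − 2·I. Substituting back brings back I: I = 2*exp(y)*sin(2*y) + exp(y)*cos(2*y) − 4·I.
Solving for I: (1 + 4)·I equals the remaining terms, so I = (1/5)·(2*exp(y)*sin(2*y) + exp(y)*cos(2*y)).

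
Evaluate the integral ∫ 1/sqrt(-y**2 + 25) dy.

asin(y/5) + C

Substitute y = 5·sin(θ), so dy = 5·cos(θ) dθ and the radical becomes sqrt(-y**2 + 25) = 5·cos(θ) by the Pythagorean identity.
Integrate the resulting trig expression in θ, then back-substitute θ = asin(y/5), sin(θ) = y/5, cos(θ) = sqrt(-y**2 + 25)/5 (absorbing any constant into C).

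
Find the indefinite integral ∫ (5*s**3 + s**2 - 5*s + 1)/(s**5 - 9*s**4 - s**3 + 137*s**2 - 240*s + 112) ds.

865*log(s - 7)/594 - 317*log(s - 4)/216 + 7*log(s - 1)/50 - 283*log(s + 4)/2200 - 1/(45*s - 45) + C

Factor the denominator: (s - 7)*(s - 4)*(s - 1)**2*(s + 4).
Partial-fraction decomposition: -283/(2200*(s + 4)) + 7/(50*(s - 1)) + 1/(45*(s - 1)**2) - 317/(216*(s - 4)) + 865/(594*(s - 7)).
Integrate each term; A/(s−a) gives A·log|s−a|; A/(s−a)² gives −A/(s−a).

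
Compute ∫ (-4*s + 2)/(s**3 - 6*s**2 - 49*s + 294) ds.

Factor the denominator: (s - 7)*(s - 6)*(s + 7).
Partial-fraction decomposition: 15/(91*(s + 7)) + 22/(13*(s - 6)) - 13/(7*(s - 7)).
Integrate each term: A/(s−a) contributes A·log|s−a|.

-13*log(s - 7)/7 + 22*log(s - 6)/13 + 15*log(s + 7)/91 + C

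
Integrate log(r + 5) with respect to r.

Use integration by parts with u = log(r + 5), dv = dr.
Then du = 1/(r + 5) dr and v = r.

r*log(r + 5) - r + 5*log(r + 5) + C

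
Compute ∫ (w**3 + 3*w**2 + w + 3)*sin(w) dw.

Use integration by parts with u = w**3 + 3*w**2 + w + 3, dv = sin(w) dw, so v = -cos(w).
Apply parts 3 times (tabular method): alternate signs, differentiate u down to 0, integrate dv up.

-w**3*cos(w) + 3*w**2*sin(w) - 3*w**2*cos(w) + 6*w*sin(w) + 5*w*cos(w) - 5*sin(w) + 3*cos(w) + C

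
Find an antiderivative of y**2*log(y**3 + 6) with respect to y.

y**3*log(y**3 + 6)/3 - y**3/3 + 2*log(y**3 + 6) + C

Let u = y**3 + 6, so du = (3*y**2) dy.
The integral becomes (1/3)·∫ log(u) du; integrate by parts with u′=log(u), dv′=du.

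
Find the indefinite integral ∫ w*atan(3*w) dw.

Use integration by parts with u = arctan(3*w), dv = w dw.
Then du = 3/(9*w**2 + 1) dw.

w**2*atan(3*w)/2 - w/6 + atan(3*w)/18 + C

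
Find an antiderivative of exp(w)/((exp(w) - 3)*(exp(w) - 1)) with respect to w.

Let u = e^w, du = e^w dw.
The integral becomes ∫ du/((u-1)(u-3)); decompose into partial fractions.

log(exp(w) - 3)/2 - log(exp(w) - 1)/2 + C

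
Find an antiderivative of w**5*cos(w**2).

Let u = w², du = 2w dw; rewrite as (1/2)∫ u^2·cos(1u) du.
Now integrate by parts 2 times.

w**4*sin(w**2)/2 + w**2*cos(w**2) - sin(w**2) + C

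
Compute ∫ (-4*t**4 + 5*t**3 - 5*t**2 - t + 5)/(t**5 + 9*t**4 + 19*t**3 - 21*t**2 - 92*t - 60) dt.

Factor the denominator: (t - 2)*(t + 1)*(t + 2)*(t + 3)*(t + 5).
Partial-fraction decomposition: -135/(7*(t + 5)) + 124/(5*(t + 3)) - 39/(4*(t + 2)) + 1/(3*(t + 1)) - 41/(420*(t - 2)).
Integrate each term: A/(t−a) contributes A·log|t−a|.

-41*log(t - 2)/420 + log(t + 1)/3 - 39*log(t + 2)/4 + 124*log(t + 3)/5 - 135*log(t + 5)/7 + C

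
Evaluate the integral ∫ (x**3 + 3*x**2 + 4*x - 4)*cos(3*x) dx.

Use integration by parts with u = x**3 + 3*x**2 + 4*x - 4, dv = cos(3*x) dx, so v = sin(3*x)/3.
Apply parts 3 times (tabular method): alternate signs, differentiate u down to 0, integrate dv up.

x**3*sin(3*x)/3 + x**2*sin(3*x) + x**2*cos(3*x)/3 + 10*x*sin(3*x)/9 + 2*x*cos(3*x)/3 - 14*sin(3*x)/9 + 10*cos(3*x)/27 + C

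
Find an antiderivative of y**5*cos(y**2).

y**4*sin(y**2)/2 + y**2*cos(y**2) - sin(y**2) + C

Let u = y², du = 2y dy; rewrite as (1/2)∫ u^2·cos(1u) du.
Now integrate by parts 2 times.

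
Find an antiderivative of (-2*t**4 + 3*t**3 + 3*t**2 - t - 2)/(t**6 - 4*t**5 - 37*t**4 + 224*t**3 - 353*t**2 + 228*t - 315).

Factor the denominator: (t - 5)*(t - 3)**2*(t + 7)*(t**2 + 1).
Partial-fraction decomposition: (682*t + 251)/(32500*(t**2 + 1)) + 1893/(20000*(t + 7)) + 531/(1000*(t - 3)) + 59/(200*(t - 3)**2) - 269/(416*(t - 5)).
Integrate each term; A/(t−a) gives A·log|t−a|; the (Bt+D)/(t²+p²) term gives a log and an atan.

-269*log(t - 5)/416 + 531*log(t - 3)/1000 + 1893*log(t + 7)/20000 + 341*log(t**2 + 1)/32500 + 251*atan(t)/32500 - 59/(200*t - 600) + C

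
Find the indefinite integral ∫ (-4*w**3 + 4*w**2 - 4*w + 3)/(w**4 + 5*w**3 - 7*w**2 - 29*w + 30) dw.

-3*log(w - 2)/5 + log(w - 1)/24 + 159*log(w + 3)/40 - 89*log(w + 5)/12 + C

Factor the denominator: (w - 2)*(w - 1)*(w + 3)*(w + 5).
Partial-fraction decomposition: -89/(12*(w + 5)) + 159/(40*(w + 3)) + 1/(24*(w - 1)) - 3/(5*(w - 2)).
Integrate each term: A/(w−a) contributes A·log|w−a|.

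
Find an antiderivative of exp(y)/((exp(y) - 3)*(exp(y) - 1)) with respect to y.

Let u = e^y, du = e^y dy.
The integral becomes ∫ du/((u-1)(u-3)); decompose into partial fractions.

log(exp(y) - 3)/2 - log(exp(y) - 1)/2 + C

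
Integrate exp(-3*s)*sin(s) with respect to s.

Let I denote the integral. Integrate by parts with u = sin(s), dv = exp(-3*s) ds, so v = -exp(-3*s)/3: I = -exp(-3*s)*sin(s)/3 + (1/3)·∫ exp(-3*s)*cos(s) ds.
Apply parts again with u = cos(s), dv = exp(-3*s) ds: ∫ exp(-3*s)*cos(s) ds = -exp(-3*s)*cos(s)/3 − (1/3)·I. Substituting back brings back I: I = -exp(-3*s)*sin(s)/3 - exp(-3*s)*cos(s)/9 − (1/9)·I.
Solving for I: (1 + 1/9)·I equals the remaining terms, so I = (9/10)·(-exp(-3*s)*sin(s)/3 - exp(-3*s)*cos(s)/9).

-3*exp(-3*s)*sin(s)/10 - exp(-3*s)*cos(s)/10 + C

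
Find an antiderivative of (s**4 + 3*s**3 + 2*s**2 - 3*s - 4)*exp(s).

Use integration by parts with u = s**4 + 3*s**3 + 2*s**2 - 3*s - 4, dv = exp(s) ds, so v = exp(s).
Apply parts 4 times (tabular method): alternate signs, differentiate u down to 0, integrate dv up.

(s**4 - s**3 + 5*s**2 - 13*s + 9)*exp(s) + C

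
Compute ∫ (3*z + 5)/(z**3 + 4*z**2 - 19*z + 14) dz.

Factor the denominator: (z - 2)*(z - 1)*(z + 7).
Partial-fraction decomposition: -2/(9*(z + 7)) - 1/(z - 1) + 11/(9*(z - 2)).
Integrate each term: A/(z−a) contributes A·log|z−a|.

11*log(z - 2)/9 - log(z - 1) - 2*log(z + 7)/9 + C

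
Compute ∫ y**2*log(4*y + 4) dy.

y**3*log(4*y + 4)/3 - y**3/9 + y**2/6 - y/3 + log(y + 1)/3 + C

Use integration by parts with u = log(4*y + 4), dv = y**2 dy.
Then du = 4/(4*y + 4) dy and v = y**3/3.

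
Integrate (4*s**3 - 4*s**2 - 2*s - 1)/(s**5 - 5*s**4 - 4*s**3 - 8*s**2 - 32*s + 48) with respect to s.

Factor the denominator: (s - 6)*(s - 1)*(s + 2)*(s**2 + 4).
Partial-fraction decomposition: -3*(33*s - 112)/(400*(s**2 + 4)) - 15/(64*(s + 2)) + 1/(25*(s - 1)) + 707/(1600*(s - 6)).
Integrate each term; A/(s−a) gives A·log|s−a|; the (Bs+D)/(s²+p²) term gives a log and an atan.

707*log(s - 6)/1600 + log(s - 1)/25 - 15*log(s + 2)/64 - 99*log(s**2 + 4)/800 + 21*atan(s/2)/50 + C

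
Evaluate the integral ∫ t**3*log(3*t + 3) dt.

t**4*log(3*t + 3)/4 - t**4/16 + t**3/12 - t**2/8 + t/4 - log(t + 1)/4 + C

Use integration by parts with u = log(3*t + 3), dv = t**3 dt.
Then du = 3/(3*t + 3) dt and v = t**4/4.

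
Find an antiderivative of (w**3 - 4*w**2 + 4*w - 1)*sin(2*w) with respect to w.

Use integration by parts with u = w**3 - 4*w**2 + 4*w - 1, dv = sin(2*w) dw, so v = -cos(2*w)/2.
Apply parts 3 times (tabular method): alternate signs, differentiate u down to 0, integrate dv up.

-w**3*cos(2*w)/2 + 3*w**2*sin(2*w)/4 + 2*w**2*cos(2*w) - 2*w*sin(2*w) - 5*w*cos(2*w)/4 + 5*sin(2*w)/8 - cos(2*w)/2 + C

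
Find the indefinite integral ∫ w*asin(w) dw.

Use integration by parts with u = arcsin(w), dv = w dw.
Then du = 1/sqrt(-w**2 + 1) dw.

w**2*asin(w)/2 + w*sqrt(-w**2 + 1)/4 - asin(w)/4 + C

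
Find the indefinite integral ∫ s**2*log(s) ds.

Use integration by parts with u = log(s), dv = s**2 ds.
Then du = 1/s ds and v = s**3/3.

s**3*log(s)/3 - s**3/9 + C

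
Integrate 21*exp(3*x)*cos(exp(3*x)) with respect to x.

7*sin(exp(3*x)) + C

Let u = exp(3*x), so du = (3*exp(3*x)) dx.
Rewriting, the integral becomes 7·∫ cos(u) du = 7·sin(u).
Substituting back, u = exp(3*x).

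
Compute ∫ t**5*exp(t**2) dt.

(t**4 - 2*t**2 + 2)*exp(t**2)/2 + C

Let u = t², du = 2t dt; rewrite as (1/2)∫ u^2·exp(1u) du.
Now integrate by parts 2 times.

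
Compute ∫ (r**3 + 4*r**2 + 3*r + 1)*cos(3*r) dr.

r**3*sin(3*r)/3 + 4*r**2*sin(3*r)/3 + r**2*cos(3*r)/3 + 7*r*sin(3*r)/9 + 8*r*cos(3*r)/9 + sin(3*r)/27 + 7*cos(3*r)/27 + C

Use integration by parts with u = r**3 + 4*r**2 + 3*r + 1, dv = cos(3*r) dr, so v = sin(3*r)/3.
Apply parts 3 times (tabular method): alternate signs, differentiate u down to 0, integrate dv up.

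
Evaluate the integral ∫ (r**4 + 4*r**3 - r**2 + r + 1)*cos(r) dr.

Use integration by parts with u = r**4 + 4*r**3 - r**2 + r + 1, dv = cos(r) dr, so v = sin(r).
Apply parts 4 times (tabular method): alternate signs, differentiate u down to 0, integrate dv up.

r**4*sin(r) + 4*r**3*sin(r) + 4*r**3*cos(r) - 13*r**2*sin(r) + 12*r**2*cos(r) - 23*r*sin(r) - 26*r*cos(r) + 27*sin(r) - 23*cos(r) + C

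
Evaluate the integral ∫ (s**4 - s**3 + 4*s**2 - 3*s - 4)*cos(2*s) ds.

s**4*sin(2*s)/2 - s**3*sin(2*s)/2 + s**3*cos(2*s) + s**2*sin(2*s)/2 - 3*s**2*cos(2*s)/4 - 3*s*sin(2*s)/4 + s*cos(2*s)/2 - 9*sin(2*s)/4 - 3*cos(2*s)/8 + C

Use integration by parts with u = s**4 - s**3 + 4*s**2 - 3*s - 4, dv = cos(2*s) ds, so v = sin(2*s)/2.
Apply parts 4 times (tabular method): alternate signs, differentiate u down to 0, integrate dv up.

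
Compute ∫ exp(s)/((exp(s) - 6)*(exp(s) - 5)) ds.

log(exp(s) - 6) - log(exp(s) - 5) + C

Let u = e^s, du = e^s ds.
The integral becomes ∫ du/((u-6)(u-5)); decompose into partial fractions.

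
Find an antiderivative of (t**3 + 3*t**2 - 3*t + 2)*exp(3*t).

(9*t**3 + 18*t**2 - 39*t + 31)*exp(3*t)/27 + C

Use integration by parts with u = t**3 + 3*t**2 - 3*t + 2, dv = exp(3*t) dt, so v = exp(3*t)/3.
Apply parts 3 times (tabular method): alternate signs, differentiate u down to 0, integrate dv up.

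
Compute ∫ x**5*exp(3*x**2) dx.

Let u = x², du = 2x dx; rewrite as (1/2)∫ u^2·exp(3u) du.
Now integrate by parts 2 times.

(9*x**4 - 6*x**2 + 2)*exp(3*x**2)/54 + C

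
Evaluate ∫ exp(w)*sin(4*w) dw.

Let I denote the integral. Integrate by parts with u = sin(4*w), dv = exp(w) dw, so v = exp(w): I = exp(w)*sin(4*w) − 4·∫ exp(w)*cos(4*w) dw.
Apply parts again with u = cos(4*w), dv = exp(w) dw: ∫ exp(w)*cos(4*w) dw = exp(w)*cos(4*w) + 4·I. Substituting back brings back I: I = exp(w)*sin(4*w) - 4*exp(w)*cos(4*w) − 16·I.
Solving for I: (1 + 16)·I equals the remaining terms, so I = (1/17)·(exp(w)*sin(4*w) - 4*exp(w)*cos(4*w)).

exp(w)*sin(4*w)/17 - 4*exp(w)*cos(4*w)/17 + C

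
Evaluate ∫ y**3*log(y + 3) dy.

y**4*log(y + 3)/4 - y**4/16 + y**3/4 - 9*y**2/8 + 27*y/4 - 81*log(y + 3)/4 + C

Use integration by parts with u = log(y + 3), dv = y**3 dy.
Then du = 1/(y + 3) dy and v = y**4/4.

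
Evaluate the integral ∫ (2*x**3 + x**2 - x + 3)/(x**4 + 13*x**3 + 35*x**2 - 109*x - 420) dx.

9*log(x - 3)/80 + 5*log(x + 4) - 217*log(x + 5)/16 + 209*log(x + 7)/20 + C

Factor the denominator: (x - 3)*(x + 4)*(x + 5)*(x + 7).
Partial-fraction decomposition: 209/(20*(x + 7)) - 217/(16*(x + 5)) + 5/(x + 4) + 9/(80*(x - 3)).
Integrate each term: A/(x−a) contributes A·log|x−a|.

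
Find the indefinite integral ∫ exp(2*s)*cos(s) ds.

Let I denote the integral. Integrate by parts with u = cos(s), dv = exp(2*s) ds, so v = exp(2*s)/2: I = exp(2*s)*cos(s)/2 + (1/2)·∫ exp(2*s)*sin(s) ds.
Apply parts again with u = sin(s), dv = exp(2*s) ds: ∫ exp(2*s)*sin(s) ds = exp(2*s)*sin(s)/2 − (1/2)·I. Substituting back brings back I: I = exp(2*s)*sin(s)/4 + exp(2*s)*cos(s)/2 − (1/4)·I.
Solving for I: (1 + 1/4)·I equals the remaining terms, so I = (4/5)·(exp(2*s)*sin(s)/4 + exp(2*s)*cos(s)/2).

exp(2*s)*sin(s)/5 + 2*exp(2*s)*cos(s)/5 + C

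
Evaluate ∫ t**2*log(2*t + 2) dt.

Use integration by parts with u = log(2*t + 2), dv = t**2 dt.
Then du = 2/(2*t + 2) dt and v = t**3/3.

t**3*log(2*t + 2)/3 - t**3/9 + t**2/6 - t/3 + log(t + 1)/3 + C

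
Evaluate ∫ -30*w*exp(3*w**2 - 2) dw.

Let u = 3*w**2 - 2, so du = (6*w) dw.
Rewriting, the integral becomes -5·∫ e^u du = -5·e^u.
Substituting back, u = 3*w**2 - 2.

-5*exp(3*w**2 - 2) + C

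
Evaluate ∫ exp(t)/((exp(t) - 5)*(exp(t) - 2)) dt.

log(exp(t) - 5)/3 - log(exp(t) - 2)/3 + C

Let u = e^t, du = e^t dt.
The integral becomes ∫ du/((u-5)(u-2)); decompose into partial fractions.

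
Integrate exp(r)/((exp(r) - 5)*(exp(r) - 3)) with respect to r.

log(exp(r) - 5)/2 - log(exp(r) - 3)/2 + C

Let u = e^r, du = e^r dr.
The integral becomes ∫ du/((u-5)(u-3)); decompose into partial fractions.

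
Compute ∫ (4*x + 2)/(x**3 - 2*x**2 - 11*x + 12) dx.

Factor the denominator: (x - 4)*(x - 1)*(x + 3).
Partial-fraction decomposition: -5/(14*(x + 3)) - 1/(2*(x - 1)) + 6/(7*(x - 4)).
Integrate each term: A/(x−a) contributes A·log|x−a|.

6*log(x - 4)/7 - log(x - 1)/2 - 5*log(x + 3)/14 + C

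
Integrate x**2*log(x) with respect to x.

Use integration by parts with u = log(x), dv = x**2 dx.
Then du = 1/x dx and v = x**3/3.

x**3*log(x)/3 - x**3/9 + C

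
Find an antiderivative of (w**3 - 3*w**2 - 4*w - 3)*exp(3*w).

Use integration by parts with u = w**3 - 3*w**2 - 4*w - 3, dv = exp(3*w) dw, so v = exp(3*w)/3.
Apply parts 3 times (tabular method): alternate signs, differentiate u down to 0, integrate dv up.

(9*w**3 - 36*w**2 - 12*w - 23)*exp(3*w)/27 + C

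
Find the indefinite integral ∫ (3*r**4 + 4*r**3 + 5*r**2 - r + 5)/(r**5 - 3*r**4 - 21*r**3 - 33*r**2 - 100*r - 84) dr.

Factor the denominator: (r - 7)*(r + 1)*(r + 3)*(r**2 + 4).
Partial-fraction decomposition: (222*r + 335)/(689*(r**2 + 4)) + 47/(65*(r + 3)) - 1/(8*(r + 1)) + 4409/(2120*(r - 7)).
Integrate each term; A/(r−a) gives A·log|r−a|; the (Br+D)/(r²+p²) term gives a log and an atan.

4409*log(r - 7)/2120 - log(r + 1)/8 + 47*log(r + 3)/65 + 111*log(r**2 + 4)/689 + 335*atan(r/2)/1378 + C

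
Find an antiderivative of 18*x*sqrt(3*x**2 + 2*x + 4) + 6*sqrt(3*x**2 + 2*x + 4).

2*(3*x**2 + 2*x + 4)**(3/2) + C

Let u = 3*x**2 + 2*x + 4, so du = (6*x + 2) dx.
Rewriting, the integral becomes 3·∫ √u du = 3·(2/3)u^(3/2).
Substituting back, u = 3*x**2 + 2*x + 4.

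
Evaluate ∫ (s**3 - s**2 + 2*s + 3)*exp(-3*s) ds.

Use integration by parts with u = s**3 - s**2 + 2*s + 3, dv = exp(-3*s) ds, so v = -exp(-3*s)/3.
Apply parts 3 times (tabular method): alternate signs, differentiate u down to 0, integrate dv up.

(-3*s**3 - 6*s - 11)*exp(-3*s)/9 + C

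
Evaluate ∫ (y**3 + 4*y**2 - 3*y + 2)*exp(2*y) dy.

(4*y**3 + 10*y**2 - 22*y + 19)*exp(2*y)/8 + C

Use integration by parts with u = y**3 + 4*y**2 - 3*y + 2, dv = exp(2*y) dy, so v = exp(2*y)/2.
Apply parts 3 times (tabular method): alternate signs, differentiate u down to 0, integrate dv up.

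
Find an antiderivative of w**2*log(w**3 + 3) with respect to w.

w**3*log(w**3 + 3)/3 - w**3/3 + log(w**3 + 3) + C

Let u = w**3 + 3, so du = (3*w**2) dw.
The integral becomes (1/3)·∫ log(u) du; integrate by parts with u′=log(u), dv′=du.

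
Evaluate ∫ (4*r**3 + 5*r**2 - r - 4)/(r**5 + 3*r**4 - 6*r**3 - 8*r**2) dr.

-log(r)/4 + 23*log(r - 2)/36 + 2*log(r + 1)/9 - 11*log(r + 4)/18 - 1/(2*r) + C

Factor the denominator: r**2*(r - 2)*(r + 1)*(r + 4).
Partial-fraction decomposition: -11/(18*(r + 4)) + 2/(9*(r + 1)) + 23/(36*(r - 2)) - 1/(4*r) + 1/(2*r**2).
Integrate each term; A/(r−a) gives A·log|r−a|; A/(r−a)² gives −A/(r−a).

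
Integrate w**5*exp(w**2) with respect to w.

Let u = w², du = 2w dw; rewrite as (1/2)∫ u^2·exp(1u) du.
Now integrate by parts 2 times.

(w**4 - 2*w**2 + 2)*exp(w**2)/2 + C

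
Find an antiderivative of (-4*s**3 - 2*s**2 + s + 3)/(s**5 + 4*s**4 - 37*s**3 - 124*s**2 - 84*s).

Factor the denominator: s*(s - 6)*(s + 1)*(s + 2)*(s + 7).
Partial-fraction decomposition: 127/(273*(s + 7)) - 5/(16*(s + 2)) + 2/(21*(s + 1)) - 309/(1456*(s - 6)) - 1/(28*s).
Integrate each term: A/(s−a) contributes A·log|s−a|.

-log(s)/28 - 309*log(s - 6)/1456 + 2*log(s + 1)/21 - 5*log(s + 2)/16 + 127*log(s + 7)/273 + C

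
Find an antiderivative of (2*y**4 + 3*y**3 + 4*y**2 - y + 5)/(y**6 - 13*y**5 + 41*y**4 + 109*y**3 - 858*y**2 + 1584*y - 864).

Factor the denominator: (y - 6)*(y - 4)*(y - 3)**2*(y - 1)*(y + 4).
Partial-fraction decomposition: -393/(19600*(y + 4)) + 13/(300*(y - 1)) + 21589/(1764*(y - 3)) + 281/(42*(y - 3)**2) - 769/(48*(y - 4)) + 3383/(900*(y - 6)).
Integrate each term; A/(y−a) gives A·log|y−a|; A/(y−a)² gives −A/(y−a).

3383*log(y - 6)/900 - 769*log(y - 4)/48 + 21589*log(y - 3)/1764 + 13*log(y - 1)/300 - 393*log(y + 4)/19600 - 281/(42*y - 126) + C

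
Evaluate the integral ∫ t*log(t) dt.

Use integration by parts with u = log(t), dv = t dt.
Then du = 1/t dt and v = t**2/2.

t**2*log(t)/2 - t**2/4 + C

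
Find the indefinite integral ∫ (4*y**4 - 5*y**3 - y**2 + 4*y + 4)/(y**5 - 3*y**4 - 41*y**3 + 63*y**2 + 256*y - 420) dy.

328*log(y - 7)/125 - 444*log(y - 2)/1225 - 221*log(y + 3)/250 + 257*log(y + 5)/98 + 32/(175*y - 350) + C

Factor the denominator: (y - 7)*(y - 2)**2*(y + 3)*(y + 5).
Partial-fraction decomposition: 257/(98*(y + 5)) - 221/(250*(y + 3)) - 444/(1225*(y - 2)) - 32/(175*(y - 2)**2) + 328/(125*(y - 7)).
Integrate each term; A/(y−a) gives A·log|y−a|; A/(y−a)² gives −A/(y−a).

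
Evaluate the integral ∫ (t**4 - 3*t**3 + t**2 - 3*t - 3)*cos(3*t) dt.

Use integration by parts with u = t**4 - 3*t**3 + t**2 - 3*t - 3, dv = cos(3*t) dt, so v = sin(3*t)/3.
Apply parts 4 times (tabular method): alternate signs, differentiate u down to 0, integrate dv up.

t**4*sin(3*t)/3 - t**3*sin(3*t) + 4*t**3*cos(3*t)/9 - t**2*sin(3*t)/9 - t**2*cos(3*t) - t*sin(3*t)/3 - 2*t*cos(3*t)/27 - 79*sin(3*t)/81 - cos(3*t)/9 + C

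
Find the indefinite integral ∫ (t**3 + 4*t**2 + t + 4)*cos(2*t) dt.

t**3*sin(2*t)/2 + 2*t**2*sin(2*t) + 3*t**2*cos(2*t)/4 - t*sin(2*t)/4 + 2*t*cos(2*t) + sin(2*t) - cos(2*t)/8 + C

Use integration by parts with u = t**3 + 4*t**2 + t + 4, dv = cos(2*t) dt, so v = sin(2*t)/2.
Apply parts 3 times (tabular method): alternate signs, differentiate u down to 0, integrate dv up.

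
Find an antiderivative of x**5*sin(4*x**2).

Let u = x², du = 2x dx; rewrite as (1/2)∫ u^2·sin(4u) du.
Now integrate by parts 2 times.

-x**4*cos(4*x**2)/8 + x**2*sin(4*x**2)/16 + cos(4*x**2)/64 + C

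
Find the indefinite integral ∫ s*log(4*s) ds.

s**2*(log(s) + 2*log(2))/2 - s**2/4 + C

Use integration by parts with u = log(4*s), dv = s ds.
Then du = 1/s ds and v = s**2/2.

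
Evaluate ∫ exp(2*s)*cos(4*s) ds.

Let I denote the integral. Integrate by parts with u = cos(4*s), dv = exp(2*s) ds, so v = exp(2*s)/2: I = exp(2*s)*cos(4*s)/2 + 2·∫ exp(2*s)*sin(4*s) ds.
Apply parts again with u = sin(4*s), dv = exp(2*s) ds: ∫ exp(2*s)*sin(4*s) ds = exp(2*s)*sin(4*s)/2 − 2·I. Substituting back brings back I: I = exp(2*s)*sin(4*s) + exp(2*s)*cos(4*s)/2 − 4·I.
Solving for I: (1 + 4)·I equals the remaining terms, so I = (1/5)·(exp(2*s)*sin(4*s) + exp(2*s)*cos(4*s)/2).

exp(2*s)*sin(4*s)/5 + exp(2*s)*cos(4*s)/10 + C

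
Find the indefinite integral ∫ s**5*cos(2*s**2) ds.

Let u = s², du = 2s ds; rewrite as (1/2)∫ u^2·cos(2u) du.
Now integrate by parts 2 times.

s**4*sin(2*s**2)/4 + s**2*cos(2*s**2)/4 - sin(2*s**2)/8 + C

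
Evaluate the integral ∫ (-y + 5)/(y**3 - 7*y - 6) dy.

log(y - 3)/10 - 3*log(y + 1)/2 + 7*log(y + 2)/5 + C

Factor the denominator: (y - 3)*(y + 1)*(y + 2).
Partial-fraction decomposition: 7/(5*(y + 2)) - 3/(2*(y + 1)) + 1/(10*(y - 3)).
Integrate each term: A/(y−a) contributes A·log|y−a|.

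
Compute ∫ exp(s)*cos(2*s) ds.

2*exp(s)*sin(2*s)/5 + exp(s)*cos(2*s)/5 + C

Let I denote the integral. Integrate by parts with u = cos(2*s), dv = exp(s) ds, so v = exp(s): I = exp(s)*cos(2*s) + 2·∫ exp(s)*sin(2*s) ds.
Apply parts again with u = sin(2*s), dv = exp(s) ds: ∫ exp(s)*sin(2*s) ds = exp(s)*sin(2*s) − 2·I. Substituting back brings back I: I = 2*exp(s)*sin(2*s) + exp(s)*cos(2*s) − 4·I.
Solving for I: (1 + 4)·I equals the remaining terms, so I = (1/5)·(2*exp(s)*sin(2*s) + exp(s)*cos(2*s)).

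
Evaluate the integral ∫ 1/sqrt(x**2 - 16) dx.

Substitute x = 4·sec(θ), so dx = 4·sec(θ)*tan(θ) dθ and the radical becomes sqrt(x**2 - 16) = 4·tan(θ) by the Pythagorean identity.
Integrate the resulting trig expression in θ, then back-substitute sec(θ) = x/4, tan(θ) = sqrt(x**2 - 16)/4 (absorbing any constant into C).

log(x + sqrt(x**2 - 16)) + C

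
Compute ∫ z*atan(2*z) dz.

z**2*atan(2*z)/2 - z/4 + atan(2*z)/8 + C

Use integration by parts with u = arctan(2*z), dv = z dz.
Then du = 2/(4*z**2 + 1) dz.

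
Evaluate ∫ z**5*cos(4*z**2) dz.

Let u = z², du = 2z dz; rewrite as (1/2)∫ u^2·cos(4u) du.
Now integrate by parts 2 times.

z**4*sin(4*z**2)/8 + z**2*cos(4*z**2)/16 - sin(4*z**2)/64 + C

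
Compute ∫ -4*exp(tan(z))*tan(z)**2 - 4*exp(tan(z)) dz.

Let u = tan(z), so du = (tan(z)**2 + 1) dz.
Rewriting, the integral becomes -4·∫ e^u du = -4·e^u.
Substituting back, u = tan(z).

-4*exp(tan(z)) + C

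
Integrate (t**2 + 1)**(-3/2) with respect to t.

Substitute t = tan(θ), so dt = sec(θ)^2 dθ and the radical becomes sqrt(t**2 + 1) = sec(θ) by the Pythagorean identity.
Integrate the resulting trig expression in θ, then back-substitute tan(θ) = t, sec(θ) = sqrt(t**2 + 1) (absorbing any constant into C).

t/sqrt(t**2 + 1) + C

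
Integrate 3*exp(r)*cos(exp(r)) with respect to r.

3*sin(exp(r)) + C

Let u = exp(r), so du = (exp(r)) dr.
Rewriting, the integral becomes 3·∫ cos(u) du = 3·sin(u).
Substituting back, u = exp(r).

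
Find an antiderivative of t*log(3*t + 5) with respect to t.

Use integration by parts with u = log(3*t + 5), dv = t dt.
Then du = 3/(3*t + 5) dt and v = t**2/2.

t**2*log(3*t + 5)/2 - t**2/4 + 5*t/6 - 25*log(3*t + 5)/18 + C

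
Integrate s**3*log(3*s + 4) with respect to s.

s**4*log(3*s + 4)/4 - s**4/16 + s**3/9 - 2*s**2/9 + 16*s/27 - 64*log(3*s + 4)/81 + C

Use integration by parts with u = log(3*s + 4), dv = s**3 ds.
Then du = 3/(3*s + 4) ds and v = s**4/4.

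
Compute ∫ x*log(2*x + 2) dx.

x**2*log(2*x + 2)/2 - x**2/4 + x/2 - log(x + 1)/2 + C

Use integration by parts with u = log(2*x + 2), dv = x dx.
Then du = 2/(2*x + 2) dx and v = x**2/2.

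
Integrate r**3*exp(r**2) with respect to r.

Let u = r², du = 2r dr; rewrite as (1/2)∫ u^1·exp(1u) du.
Now integrate by parts 1 time.

(r**2 - 1)*exp(r**2)/2 + C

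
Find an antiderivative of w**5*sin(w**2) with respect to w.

Let u = w², du = 2w dw; rewrite as (1/2)∫ u^2·sin(1u) du.
Now integrate by parts 2 times.

-w**4*cos(w**2)/2 + w**2*sin(w**2) + cos(w**2) + C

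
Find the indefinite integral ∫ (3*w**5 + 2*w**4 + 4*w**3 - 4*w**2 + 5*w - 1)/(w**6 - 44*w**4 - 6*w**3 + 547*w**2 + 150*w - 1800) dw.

3683*log(w - 5)/640 - 1265*log(w - 4)/294 + 51*log(w - 2)/350 - 324623*log(w + 3)/156800 + 2917*log(w + 5)/840 - 727/(560*w + 1680) + C

Factor the denominator: (w - 5)*(w - 4)*(w - 2)*(w + 3)**2*(w + 5).
Partial-fraction decomposition: 2917/(840*(w + 5)) - 324623/(156800*(w + 3)) + 727/(560*(w + 3)**2) + 51/(350*(w - 2)) - 1265/(294*(w - 4)) + 3683/(640*(w - 5)).
Integrate each term; A/(w−a) gives A·log|w−a|; A/(w−a)² gives −A/(w−a).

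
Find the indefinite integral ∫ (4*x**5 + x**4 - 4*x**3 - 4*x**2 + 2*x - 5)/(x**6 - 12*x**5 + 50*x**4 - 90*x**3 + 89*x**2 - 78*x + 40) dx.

Factor the denominator: (x - 5)*(x - 4)*(x - 2)*(x - 1)*(x**2 + 1).
Partial-fraction decomposition: -(4*x + 33)/(221*(x**2 + 1)) + 1/(4*(x - 1)) + 19/(6*(x - 2)) - 1345/(34*(x - 4)) + 6265/(156*(x - 5)).
Integrate each term; A/(x−a) gives A·log|x−a|; the (Bx+D)/(x²+p²) term gives a log and an atan.

6265*log(x - 5)/156 - 1345*log(x - 4)/34 + 19*log(x - 2)/6 + log(x - 1)/4 - 2*log(x**2 + 1)/221 - 33*atan(x)/221 + C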